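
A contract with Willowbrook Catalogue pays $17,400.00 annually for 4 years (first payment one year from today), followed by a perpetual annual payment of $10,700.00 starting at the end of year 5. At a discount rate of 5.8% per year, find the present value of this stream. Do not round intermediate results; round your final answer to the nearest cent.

$207805.69

PV of 4-year annuity: $17,400.00 × [1 − (1+0.058)^−4] / 0.058 = 60569.98986
Perpetuity value at year 4: $10,700.00 / 0.058 = 184482.75862
PV of perpetuity: 184482.75862 / (1+0.058)^4 = 147235.69589
Total PV = 60569.98986 + 147235.69589 = 207805.68575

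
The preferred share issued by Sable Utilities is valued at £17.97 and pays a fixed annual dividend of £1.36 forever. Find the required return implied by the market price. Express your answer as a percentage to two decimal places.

7.57%

P = C/r ⇒ r = C/P = £1.36/£17.97 = 0.075682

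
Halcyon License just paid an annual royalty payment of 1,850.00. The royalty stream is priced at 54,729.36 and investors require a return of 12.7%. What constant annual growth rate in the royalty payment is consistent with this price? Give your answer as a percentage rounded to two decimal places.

9.01%

P = D₀(1+g)/(r−g) ⇒ P(r−g) = D₀(1+g) ⇒ g(P+D₀) = P·r − D₀
g = (P·r − D₀)/(P + D₀) = (54,729.36×0.127 − 1,850.00) / (54,729.36 + 1,850.00) = 0.090150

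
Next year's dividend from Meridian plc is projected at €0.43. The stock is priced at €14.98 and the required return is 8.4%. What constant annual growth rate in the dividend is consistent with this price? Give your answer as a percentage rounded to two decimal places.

P = D₁/(r−g) ⇒ g = r − D₁/P = 0.084 − €0.43/€14.98 = 0.055295

5.53%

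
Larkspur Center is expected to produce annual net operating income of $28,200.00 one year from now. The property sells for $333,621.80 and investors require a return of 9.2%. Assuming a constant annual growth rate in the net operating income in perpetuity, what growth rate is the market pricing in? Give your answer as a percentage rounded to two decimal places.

P = D₁/(r−g) ⇒ g = r − D₁/P = 0.092 − $28,200.00/$333,621.80 = 0.007473

0.75%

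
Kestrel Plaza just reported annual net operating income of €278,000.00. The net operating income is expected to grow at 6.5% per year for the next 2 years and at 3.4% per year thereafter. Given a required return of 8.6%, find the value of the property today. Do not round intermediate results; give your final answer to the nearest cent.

€5856179.88

D_1 = 296070.00000
D_2 = 315314.55000
Terminal value at year 2: TV = D_2×(1+g_2)/(r−g_2) = 326035.24470/0.052 = 6269908.55192
P_0 = D_1/(1+r)^1 + D_2/(1+r)^2 + TV/(1+r)^2
    = 272624.30939 + 267352.56860 + 5316202.99876 = 5856179.87675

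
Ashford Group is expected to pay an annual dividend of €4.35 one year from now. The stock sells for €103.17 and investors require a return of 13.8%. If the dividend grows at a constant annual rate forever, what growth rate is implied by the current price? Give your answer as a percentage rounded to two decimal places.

9.58%

P = D₁/(r−g) ⇒ g = r − D₁/P = 0.138 − €4.35/€103.17 = 0.095837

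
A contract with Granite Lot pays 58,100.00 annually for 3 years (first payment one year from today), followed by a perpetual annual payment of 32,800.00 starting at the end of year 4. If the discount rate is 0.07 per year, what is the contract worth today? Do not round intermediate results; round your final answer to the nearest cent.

534966.62

PV of 3-year annuity: 58,100.00 × [1 − (1+0.07)^−3] / 0.07 = 152472.76218
Perpetuity value at year 3: 32,800.00 / 0.07 = 468571.42857
PV of perpetuity: 468571.42857 / (1+0.07)^3 = 382493.86231
Total PV = 152472.76218 + 382493.86231 = 534966.62450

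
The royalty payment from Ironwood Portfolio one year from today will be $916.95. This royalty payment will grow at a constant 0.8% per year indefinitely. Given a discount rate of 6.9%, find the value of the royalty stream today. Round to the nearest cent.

$15031.97

Growing perpetuity: P = D₁ / (r − g) = $916.9500 / (0.069 − 0.008) = $15,031.97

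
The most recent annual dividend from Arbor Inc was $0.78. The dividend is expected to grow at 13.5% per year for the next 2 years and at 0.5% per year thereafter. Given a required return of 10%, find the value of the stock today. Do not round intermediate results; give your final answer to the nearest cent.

$10.42

D_1 = 0.88530
D_2 = 1.00482
Terminal value at year 2: TV = D_2×(1+g_2)/(r−g_2) = 1.00984/0.095 = 10.62989
P_0 = D_1/(1+r)^1 + D_2/(1+r)^2 + TV/(1+r)^2
    = 0.80482 + 0.83043 + 8.78503 = 10.42028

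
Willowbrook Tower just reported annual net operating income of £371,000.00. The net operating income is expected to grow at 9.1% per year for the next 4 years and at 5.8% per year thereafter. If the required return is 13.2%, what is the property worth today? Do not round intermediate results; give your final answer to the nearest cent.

£5930987.56

D_1 = 404761.00000
D_2 = 441594.25100
D_3 = 481779.32784
D_4 = 525621.24667
Terminal value at year 4: TV = D_4×(1+g_2)/(r−g_2) = 556107.27898/0.074 = 7514963.22948
P_0 = D_1/(1+r)^1 + D_2/(1+r)^2 + D_3/(1+r)^3 + D_4/(1+r)^4 + TV/(1+r)^4
    = 357562.72085 + 344612.12760 + 332130.59294 + 320101.12801 + 4576580.99230 = 5930987.56170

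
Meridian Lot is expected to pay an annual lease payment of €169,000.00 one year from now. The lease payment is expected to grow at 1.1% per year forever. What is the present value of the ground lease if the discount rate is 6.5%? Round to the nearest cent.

€3129629.63

Growing perpetuity: P = D₁ / (r − g) = €169,000.0000 / (0.065 − 0.011) = €3,129,629.63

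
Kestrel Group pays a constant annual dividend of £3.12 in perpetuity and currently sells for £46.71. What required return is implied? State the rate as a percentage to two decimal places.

6.68%

P = C/r ⇒ r = C/P = £3.12/£46.71 = 0.066795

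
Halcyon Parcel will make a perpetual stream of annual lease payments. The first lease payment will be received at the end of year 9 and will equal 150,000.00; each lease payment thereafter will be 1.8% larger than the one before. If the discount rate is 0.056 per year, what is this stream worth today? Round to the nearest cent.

2552679.65

Value at end of year 8: C₁ / (r − g) = 150,000.00 / (0.056 − 0.018) = 3,947,368.4211
Discount to today: PV = 3,947,368.4211 / (1 + 0.056)^8 = 3,947,368.4211 / 1.546363 = 2,552,679.65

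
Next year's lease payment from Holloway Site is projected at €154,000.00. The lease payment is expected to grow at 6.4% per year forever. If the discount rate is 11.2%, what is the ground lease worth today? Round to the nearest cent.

€3208333.33

Growing perpetuity: P = D₁ / (r − g) = €154,000.0000 / (0.112 − 0.064) = €3,208,333.33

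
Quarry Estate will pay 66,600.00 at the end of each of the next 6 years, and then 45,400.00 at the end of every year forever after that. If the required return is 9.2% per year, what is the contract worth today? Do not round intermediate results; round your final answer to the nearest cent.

PV of 6-year annuity: 66,600.00 × [1 − (1+0.092)^−6] / 0.092 = 296989.04173
Perpetuity value at year 6: 45,400.00 / 0.092 = 493478.26087
PV of perpetuity: 493478.26087 / (1+0.092)^6 = 291026.27146
Total PV = 296989.04173 + 291026.27146 = 588015.31319

588015.31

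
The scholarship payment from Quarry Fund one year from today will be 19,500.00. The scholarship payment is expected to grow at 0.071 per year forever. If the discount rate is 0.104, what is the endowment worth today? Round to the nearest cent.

590909.09

Growing perpetuity: P = D₁ / (r − g) = 19,500.0000 / (0.104 − 0.071) = 590,909.09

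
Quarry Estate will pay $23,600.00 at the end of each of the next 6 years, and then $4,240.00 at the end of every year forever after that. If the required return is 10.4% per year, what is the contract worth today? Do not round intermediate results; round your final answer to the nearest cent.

PV of 6-year annuity: $23,600.00 × [1 − (1+0.104)^−6] / 0.104 = 101590.42665
Perpetuity value at year 6: $4,240.00 / 0.104 = 40769.23077
PV of perpetuity: 40769.23077 / (1+0.104)^6 = 22517.39140
Total PV = 101590.42665 + 22517.39140 = 124107.81806

$124107.82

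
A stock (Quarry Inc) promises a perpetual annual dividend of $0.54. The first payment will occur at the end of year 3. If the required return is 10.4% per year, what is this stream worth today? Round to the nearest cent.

$4.26

Value at end of year 2: C / r = $0.54 / 0.104 = $5.1923
Discount to today: PV = $5.1923 / (1 + 0.104)^2 = $5.1923 / 1.218816 = $4.26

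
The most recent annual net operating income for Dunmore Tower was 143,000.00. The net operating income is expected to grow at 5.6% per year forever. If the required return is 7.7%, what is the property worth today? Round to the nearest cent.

7190857.14

D₁ = D₀ × (1 + g) = 143,000.00 × 1.056 = 151,008.0000
Growing perpetuity: P = D₁ / (r − g) = 151,008.0000 / (0.077 − 0.056) = 7,190,857.14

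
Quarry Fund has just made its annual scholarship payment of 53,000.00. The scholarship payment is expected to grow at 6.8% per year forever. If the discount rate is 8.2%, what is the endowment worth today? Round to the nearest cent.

4043142.86

D₁ = D₀ × (1 + g) = 53,000.00 × 1.068 = 56,604.0000
Growing perpetuity: P = D₁ / (r − g) = 56,604.0000 / (0.082 − 0.068) = 4,043,142.86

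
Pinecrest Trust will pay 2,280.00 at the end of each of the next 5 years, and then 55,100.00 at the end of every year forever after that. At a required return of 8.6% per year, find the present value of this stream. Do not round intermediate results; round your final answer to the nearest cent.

433096.13

PV of 5-year annuity: 2,280.00 × [1 − (1+0.086)^−5] / 0.086 = 8961.21779
Perpetuity value at year 5: 55,100.00 / 0.086 = 640697.67442
PV of perpetuity: 640697.67442 / (1+0.086)^5 = 424134.91116
Total PV = 8961.21779 + 424134.91116 = 433096.12895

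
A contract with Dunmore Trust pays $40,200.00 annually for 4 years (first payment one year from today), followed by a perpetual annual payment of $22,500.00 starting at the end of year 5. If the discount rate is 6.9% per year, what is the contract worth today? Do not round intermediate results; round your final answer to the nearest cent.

PV of 4-year annuity: $40,200.00 × [1 − (1+0.069)^−4] / 0.069 = 136473.85401
Perpetuity value at year 4: $22,500.00 / 0.069 = 326086.95652
PV of perpetuity: 326086.95652 / (1+0.069)^4 = 249702.33674
Total PV = 136473.85401 + 249702.33674 = 386176.19075

$386176.19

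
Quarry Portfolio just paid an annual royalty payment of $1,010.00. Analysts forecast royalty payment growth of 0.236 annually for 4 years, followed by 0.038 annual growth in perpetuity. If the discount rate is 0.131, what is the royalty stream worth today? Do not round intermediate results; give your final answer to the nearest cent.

D_1 = 1248.36000
D_2 = 1542.97296
D_3 = 1907.11458
D_4 = 2357.19362
Terminal value at year 4: TV = D_4×(1+g_2)/(r−g_2) = 2446.76698/0.093 = 26309.32233
P_0 = D_1/(1+r)^1 + D_2/(1+r)^2 + D_3/(1+r)^3 + D_4/(1+r)^4 + TV/(1+r)^4
    = 1103.76658 + 1206.23828 + 1318.22326 + 1440.60473 + 16079.00766 = 21147.84051

$21147.84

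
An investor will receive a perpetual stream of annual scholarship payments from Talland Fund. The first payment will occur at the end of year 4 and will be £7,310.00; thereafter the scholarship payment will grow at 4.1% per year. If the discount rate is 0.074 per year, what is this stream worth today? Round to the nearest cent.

£178809.50

Value at end of year 3: C₁ / (r − g) = £7,310.00 / (0.074 − 0.041) = £221,515.1515
Discount to today: PV = £221,515.1515 / (1 + 0.074)^3 = £221,515.1515 / 1.238833 = £178,809.50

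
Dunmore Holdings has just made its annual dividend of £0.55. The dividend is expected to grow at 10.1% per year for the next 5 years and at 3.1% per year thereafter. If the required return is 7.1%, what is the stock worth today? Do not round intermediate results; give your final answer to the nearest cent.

£19.27

D_1 = 0.60555
D_2 = 0.66671
D_3 = 0.73405
D_4 = 0.80819
D_5 = 0.88981
Terminal value at year 5: TV = D_5×(1+g_2)/(r−g_2) = 0.91740/0.04 = 22.93496
P_0 = D_1/(1+r)^1 + D_2/(1+r)^2 + D_3/(1+r)^3 + D_4/(1+r)^4 + D_5/(1+r)^5 + TV/(1+r)^5
    = 0.56541 + 0.58124 + 0.59753 + 0.61426 + 0.63147 + 16.27611 = 19.26602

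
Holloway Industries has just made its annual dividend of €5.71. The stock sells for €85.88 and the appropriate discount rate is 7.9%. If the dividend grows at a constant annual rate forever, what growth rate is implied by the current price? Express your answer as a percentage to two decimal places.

1.17%

P = D₀(1+g)/(r−g) ⇒ P(r−g) = D₀(1+g) ⇒ g(P+D₀) = P·r − D₀
g = (P·r − D₀)/(P + D₀) = (€85.88×0.079 − €5.71) / (€85.88 + €5.71) = 0.011732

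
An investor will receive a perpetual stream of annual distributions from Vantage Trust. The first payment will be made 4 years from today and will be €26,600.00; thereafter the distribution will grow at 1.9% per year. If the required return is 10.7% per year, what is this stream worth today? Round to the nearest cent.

€222820.99

Value at end of year 3: C₁ / (r − g) = €26,600.00 / (0.107 − 0.019) = €302,272.7273
Discount to today: PV = €302,272.7273 / (1 + 0.107)^3 = €302,272.7273 / 1.356572 = €222,820.99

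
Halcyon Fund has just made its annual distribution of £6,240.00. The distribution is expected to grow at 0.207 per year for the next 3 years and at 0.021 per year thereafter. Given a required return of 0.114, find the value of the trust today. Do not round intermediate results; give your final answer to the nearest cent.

£109158.39

D_1 = 7531.68000
D_2 = 9090.73776
D_3 = 10972.52048
Terminal value at year 3: TV = D_3×(1+g_2)/(r−g_2) = 11202.94341/0.093 = 120461.75706
P_0 = D_1/(1+r)^1 + D_2/(1+r)^2 + D_3/(1+r)^3 + TV/(1+r)^3
    = 6760.93357 + 7325.35621 + 7936.89852 + 87135.19772 = 109158.38602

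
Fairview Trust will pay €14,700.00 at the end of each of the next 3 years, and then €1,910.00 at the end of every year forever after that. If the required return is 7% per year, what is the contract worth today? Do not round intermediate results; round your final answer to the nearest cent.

€60850.72

PV of 3-year annuity: €14,700.00 × [1 − (1+0.07)^−3] / 0.07 = 38577.44585
Perpetuity value at year 3: €1,910.00 / 0.07 = 27285.71429
PV of perpetuity: 27285.71429 / (1+0.07)^3 = 22273.27064
Total PV = 38577.44585 + 22273.27064 = 60850.71649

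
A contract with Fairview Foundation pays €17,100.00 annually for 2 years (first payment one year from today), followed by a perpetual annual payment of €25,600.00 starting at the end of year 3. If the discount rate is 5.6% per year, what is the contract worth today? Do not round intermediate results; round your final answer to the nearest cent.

€441471.23

PV of 2-year annuity: €17,100.00 × [1 − (1+0.056)^−2] / 0.056 = 31527.63430
Perpetuity value at year 2: €25,600.00 / 0.056 = 457142.85714
PV of perpetuity: 457142.85714 / (1+0.056)^2 = 409943.59176
Total PV = 31527.63430 + 409943.59176 = 441471.22606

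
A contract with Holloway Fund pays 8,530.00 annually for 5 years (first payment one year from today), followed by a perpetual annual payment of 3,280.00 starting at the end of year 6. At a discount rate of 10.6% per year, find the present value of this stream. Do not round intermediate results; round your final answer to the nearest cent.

50543.69

PV of 5-year annuity: 8,530.00 × [1 − (1+0.106)^−5] / 0.106 = 31845.81172
Perpetuity value at year 5: 3,280.00 / 0.106 = 30943.39623
PV of perpetuity: 30943.39623 / (1+0.106)^5 = 18697.87894
Total PV = 31845.81172 + 18697.87894 = 50543.69066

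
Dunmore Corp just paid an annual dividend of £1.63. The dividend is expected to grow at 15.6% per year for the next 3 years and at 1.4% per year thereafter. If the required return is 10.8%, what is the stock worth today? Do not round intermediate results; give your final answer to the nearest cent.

D_1 = 1.88428
D_2 = 2.17823
D_3 = 2.51803
Terminal value at year 3: TV = D_3×(1+g_2)/(r−g_2) = 2.55328/0.094 = 27.16259
P_0 = D_1/(1+r)^1 + D_2/(1+r)^2 + D_3/(1+r)^3 + TV/(1+r)^3
    = 1.70061 + 1.77429 + 1.85115 + 19.96880 = 25.29485

£25.29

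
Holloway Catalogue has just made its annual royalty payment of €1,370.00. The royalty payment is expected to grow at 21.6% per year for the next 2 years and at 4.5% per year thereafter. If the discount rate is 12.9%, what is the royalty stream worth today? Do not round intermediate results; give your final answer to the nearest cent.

D_1 = 1665.92000
D_2 = 2025.75872
Terminal value at year 2: TV = D_2×(1+g_2)/(r−g_2) = 2116.91786/0.084 = 25201.40312
P_0 = D_1/(1+r)^1 + D_2/(1+r)^2 + TV/(1+r)^2
    = 1475.57130 + 1589.27786 + 19771.37337 = 22836.22253

€22836.22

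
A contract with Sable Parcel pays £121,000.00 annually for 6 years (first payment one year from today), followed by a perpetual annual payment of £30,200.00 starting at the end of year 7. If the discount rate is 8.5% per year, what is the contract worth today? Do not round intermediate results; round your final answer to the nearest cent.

£768759.83

PV of 6-year annuity: £121,000.00 × [1 − (1+0.085)^−6] / 0.085 = 550984.04752
Perpetuity value at year 6: £30,200.00 / 0.085 = 355294.11765
PV of perpetuity: 355294.11765 / (1+0.085)^6 = 217775.78513
Total PV = 550984.04752 + 217775.78513 = 768759.83264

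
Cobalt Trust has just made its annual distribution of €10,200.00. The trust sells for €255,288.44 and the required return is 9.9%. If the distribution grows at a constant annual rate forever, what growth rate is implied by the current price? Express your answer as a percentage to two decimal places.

5.68%

P = D₀(1+g)/(r−g) ⇒ P(r−g) = D₀(1+g) ⇒ g(P+D₀) = P·r − D₀
g = (P·r − D₀)/(P + D₀) = (€255,288.44×0.099 − €10,200.00) / (€255,288.44 + €10,200.00) = 0.056777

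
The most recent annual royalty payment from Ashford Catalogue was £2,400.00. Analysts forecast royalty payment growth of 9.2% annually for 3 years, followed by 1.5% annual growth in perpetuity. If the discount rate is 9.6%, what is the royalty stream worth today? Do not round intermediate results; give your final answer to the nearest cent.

D_1 = 2620.80000
D_2 = 2861.91360
D_3 = 3125.20965
Terminal value at year 3: TV = D_3×(1+g_2)/(r−g_2) = 3172.08780/0.081 = 39161.57773
P_0 = D_1/(1+r)^1 + D_2/(1+r)^2 + D_3/(1+r)^3 + TV/(1+r)^3
    = 2391.24088 + 2382.51372 + 2373.81841 + 29745.99617 = 36893.56918

£36893.57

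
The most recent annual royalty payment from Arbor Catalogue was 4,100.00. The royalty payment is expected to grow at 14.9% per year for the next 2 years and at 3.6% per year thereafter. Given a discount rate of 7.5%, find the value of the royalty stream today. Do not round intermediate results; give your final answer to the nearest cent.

D_1 = 4710.90000
D_2 = 5412.82410
Terminal value at year 2: TV = D_2×(1+g_2)/(r−g_2) = 5607.68577/0.039 = 143786.81455
P_0 = D_1/(1+r)^1 + D_2/(1+r)^2 + TV/(1+r)^2
    = 4382.23256 + 4683.89322 + 124423.41984 = 133489.54562

133489.55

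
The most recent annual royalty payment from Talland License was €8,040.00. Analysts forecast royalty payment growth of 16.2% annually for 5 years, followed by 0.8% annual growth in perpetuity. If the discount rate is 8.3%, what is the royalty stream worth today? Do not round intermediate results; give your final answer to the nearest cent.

€203554.98

D_1 = 9342.48000
D_2 = 10855.96176
D_3 = 12614.62757
D_4 = 14658.19723
D_5 = 17032.82518
Terminal value at year 5: TV = D_5×(1+g_2)/(r−g_2) = 17169.08778/0.075 = 228921.17045
P_0 = D_1/(1+r)^1 + D_2/(1+r)^2 + D_3/(1+r)^3 + D_4/(1+r)^4 + D_5/(1+r)^5 + TV/(1+r)^5
    = 8626.48199 + 9255.74522 + 9930.91039 + 10655.32583 + 11432.58413 + 153653.93069 = 203554.97825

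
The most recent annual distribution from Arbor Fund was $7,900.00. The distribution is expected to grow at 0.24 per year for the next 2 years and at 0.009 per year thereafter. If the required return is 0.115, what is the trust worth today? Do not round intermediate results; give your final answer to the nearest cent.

D_1 = 9796.00000
D_2 = 12147.04000
Terminal value at year 2: TV = D_2×(1+g_2)/(r−g_2) = 12256.36336/0.106 = 115626.06943
P_0 = D_1/(1+r)^1 + D_2/(1+r)^2 + TV/(1+r)^2
    = 8785.65022 + 9770.58859 + 93004.94233 = 111561.18115

$111561.18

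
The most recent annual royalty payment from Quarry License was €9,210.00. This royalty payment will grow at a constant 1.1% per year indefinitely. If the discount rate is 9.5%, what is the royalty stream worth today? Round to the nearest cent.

€110848.93

D₁ = D₀ × (1 + g) = €9,210.00 × 1.011 = €9,311.3100
Growing perpetuity: P = D₁ / (r − g) = €9,311.3100 / (0.095 − 0.011) = €110,848.93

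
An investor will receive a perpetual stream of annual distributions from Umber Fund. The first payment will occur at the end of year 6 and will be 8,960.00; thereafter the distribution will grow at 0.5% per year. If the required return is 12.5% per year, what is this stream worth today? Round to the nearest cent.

Value at end of year 5: C₁ / (r − g) = 8,960.00 / (0.125 − 0.005) = 74,666.6667
Discount to today: PV = 74,666.6667 / (1 + 0.125)^5 = 74,666.6667 / 1.802032 = 41,434.70

41434.70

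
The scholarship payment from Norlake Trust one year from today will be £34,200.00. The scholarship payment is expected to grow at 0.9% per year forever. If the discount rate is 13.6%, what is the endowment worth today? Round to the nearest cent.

£269291.34

Growing perpetuity: P = D₁ / (r − g) = £34,200.0000 / (0.136 − 0.009) = £269,291.34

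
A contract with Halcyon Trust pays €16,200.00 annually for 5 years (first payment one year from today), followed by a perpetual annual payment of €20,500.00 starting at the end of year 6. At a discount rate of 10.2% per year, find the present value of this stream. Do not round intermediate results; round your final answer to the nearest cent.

€184762.95

PV of 5-year annuity: €16,200.00 × [1 − (1+0.102)^−5] / 0.102 = 61098.26139
Perpetuity value at year 5: €20,500.00 / 0.102 = 200980.39216
PV of perpetuity: 200980.39216 / (1+0.102)^5 = 123664.69101
Total PV = 61098.26139 + 123664.69101 = 184762.95241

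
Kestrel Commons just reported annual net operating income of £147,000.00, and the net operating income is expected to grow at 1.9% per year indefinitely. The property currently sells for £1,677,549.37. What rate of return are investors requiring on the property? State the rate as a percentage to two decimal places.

10.83%

D₁ = £147,000.00 × 1.019 = £149,793.0000
P = D₁/(r − g) ⇒ r = D₁/P + g = £149,793.0000/£1,677,549.37 + 0.019 = 0.089293 + 0.019 = 0.108293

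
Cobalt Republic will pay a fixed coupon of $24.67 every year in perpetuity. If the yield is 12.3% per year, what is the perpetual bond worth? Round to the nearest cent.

Level perpetuity: PV = C / r = $24.67 / 0.123 = $200.57

$200.57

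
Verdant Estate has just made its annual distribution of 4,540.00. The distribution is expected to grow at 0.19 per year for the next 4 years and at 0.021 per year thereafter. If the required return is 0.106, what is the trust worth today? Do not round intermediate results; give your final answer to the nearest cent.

D_1 = 5402.60000
D_2 = 6429.09400
D_3 = 7650.62186
D_4 = 9104.24001
Terminal value at year 4: TV = D_4×(1+g_2)/(r−g_2) = 9295.42905/0.085 = 109357.98887
P_0 = D_1/(1+r)^1 + D_2/(1+r)^2 + D_3/(1+r)^3 + D_4/(1+r)^4 + TV/(1+r)^4
    = 4884.81013 + 5255.80836 + 5654.98368 + 6084.47611 + 73085.29545 = 94965.37373

94965.37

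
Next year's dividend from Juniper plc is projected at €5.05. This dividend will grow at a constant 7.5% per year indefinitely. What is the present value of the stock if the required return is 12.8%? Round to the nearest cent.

Growing perpetuity: P = D₁ / (r − g) = €5.0500 / (0.128 − 0.075) = €95.28

€95.28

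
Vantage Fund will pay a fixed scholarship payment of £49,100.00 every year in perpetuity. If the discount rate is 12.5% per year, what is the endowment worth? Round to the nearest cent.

£392800.00

Level perpetuity: PV = C / r = £49,100.00 / 0.125 = £392,800.00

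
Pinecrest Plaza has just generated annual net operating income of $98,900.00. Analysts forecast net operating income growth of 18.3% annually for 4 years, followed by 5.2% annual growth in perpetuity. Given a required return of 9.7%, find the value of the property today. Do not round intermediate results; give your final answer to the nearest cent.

$3606339.08

D_1 = 116998.70000
D_2 = 138409.46210
D_3 = 163738.39366
D_4 = 193702.51970
Terminal value at year 4: TV = D_4×(1+g_2)/(r−g_2) = 203775.05073/0.045 = 4528334.46066
P_0 = D_1/(1+r)^1 + D_2/(1+r)^2 + D_3/(1+r)^3 + D_4/(1+r)^4 + TV/(1+r)^4
    = 106653.32726 + 115014.48144 + 124031.11354 + 133754.61013 + 3126885.55236 = 3606339.08473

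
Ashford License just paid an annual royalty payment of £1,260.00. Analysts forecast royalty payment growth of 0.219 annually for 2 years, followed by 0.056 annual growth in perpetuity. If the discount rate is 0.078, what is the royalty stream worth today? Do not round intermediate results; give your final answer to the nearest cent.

£80371.97

D_1 = 1535.94000
D_2 = 1872.31086
Terminal value at year 2: TV = D_2×(1+g_2)/(r−g_2) = 1977.16027/0.022 = 89870.92128
P_0 = D_1/(1+r)^1 + D_2/(1+r)^2 + TV/(1+r)^2
    = 1424.80519 + 1611.16654 + 77335.99402 = 80371.96576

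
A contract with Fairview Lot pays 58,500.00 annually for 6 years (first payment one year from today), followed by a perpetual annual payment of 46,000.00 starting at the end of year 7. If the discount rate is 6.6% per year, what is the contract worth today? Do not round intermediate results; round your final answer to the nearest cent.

757294.37

PV of 6-year annuity: 58,500.00 × [1 − (1+0.066)^−6] / 0.066 = 282319.45891
Perpetuity value at year 6: 46,000.00 / 0.066 = 696969.69697
PV of perpetuity: 696969.69697 / (1+0.066)^6 = 474974.90876
Total PV = 282319.45891 + 474974.90876 = 757294.36768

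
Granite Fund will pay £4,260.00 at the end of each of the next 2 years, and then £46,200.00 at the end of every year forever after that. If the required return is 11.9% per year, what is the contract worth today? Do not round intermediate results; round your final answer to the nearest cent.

PV of 2-year annuity: £4,260.00 × [1 − (1+0.119)^−2] / 0.119 = 7209.08893
Perpetuity value at year 2: £46,200.00 / 0.119 = 388235.29412
PV of perpetuity: 388235.29412 / (1+0.119)^2 = 310052.21702
Total PV = 7209.08893 + 310052.21702 = 317261.30595

£317261.31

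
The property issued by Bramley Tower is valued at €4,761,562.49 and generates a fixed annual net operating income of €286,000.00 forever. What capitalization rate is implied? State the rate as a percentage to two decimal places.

6.01%

P = C/r ⇒ r = C/P = €286,000.00/€4,761,562.49 = 0.060064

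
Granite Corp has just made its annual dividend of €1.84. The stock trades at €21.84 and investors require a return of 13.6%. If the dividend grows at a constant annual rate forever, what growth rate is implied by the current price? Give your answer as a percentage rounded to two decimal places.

P = D₀(1+g)/(r−g) ⇒ P(r−g) = D₀(1+g) ⇒ g(P+D₀) = P·r − D₀
g = (P·r − D₀)/(P + D₀) = (€21.84×0.136 − €1.84) / (€21.84 + €1.84) = 0.047730

4.77%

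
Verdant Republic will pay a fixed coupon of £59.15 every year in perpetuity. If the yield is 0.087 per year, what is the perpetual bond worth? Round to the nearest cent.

Level perpetuity: PV = C / r = £59.15 / 0.087 = £679.89

£679.89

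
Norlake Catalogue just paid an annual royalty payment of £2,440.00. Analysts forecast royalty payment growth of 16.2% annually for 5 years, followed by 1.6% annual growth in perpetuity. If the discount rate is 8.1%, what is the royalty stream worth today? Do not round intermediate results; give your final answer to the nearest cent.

D_1 = 2835.28000
D_2 = 3294.59536
D_3 = 3828.31981
D_4 = 4448.50762
D_5 = 5169.16585
Terminal value at year 5: TV = D_5×(1+g_2)/(r−g_2) = 5251.87250/0.065 = 80798.03854
P_0 = D_1/(1+r)^1 + D_2/(1+r)^2 + D_3/(1+r)^3 + D_4/(1+r)^4 + D_5/(1+r)^5 + TV/(1+r)^5
    = 2622.83071 + 2819.36104 + 3030.61751 + 3257.70356 + 3501.80531 + 54735.91068 = 69968.22882

£69968.23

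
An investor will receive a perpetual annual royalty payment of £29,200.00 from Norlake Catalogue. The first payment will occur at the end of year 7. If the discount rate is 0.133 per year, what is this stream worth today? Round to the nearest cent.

Value at end of year 6: C / r = £29,200.00 / 0.133 = £219,548.8722
Discount to today: PV = £219,548.8722 / (1 + 0.133)^6 = £219,548.8722 / 2.115336 = £103,789.10

£103789.10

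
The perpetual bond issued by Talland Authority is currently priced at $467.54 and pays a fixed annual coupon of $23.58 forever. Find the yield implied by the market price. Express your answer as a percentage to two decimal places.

5.04%

P = C/r ⇒ r = C/P = $23.58/$467.54 = 0.050434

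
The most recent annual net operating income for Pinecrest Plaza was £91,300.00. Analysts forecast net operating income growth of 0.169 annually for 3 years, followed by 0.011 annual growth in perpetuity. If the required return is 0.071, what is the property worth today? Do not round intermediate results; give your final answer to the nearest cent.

£2327686.59

D_1 = 106729.70000
D_2 = 124767.01930
D_3 = 145852.64556
Terminal value at year 3: TV = D_3×(1+g_2)/(r−g_2) = 147457.02466/0.06 = 2457617.07771
P_0 = D_1/(1+r)^1 + D_2/(1+r)^2 + D_3/(1+r)^3 + TV/(1+r)^3
    = 99654.24837 + 108772.93776 + 118726.01703 + 2000533.38697 = 2327686.59013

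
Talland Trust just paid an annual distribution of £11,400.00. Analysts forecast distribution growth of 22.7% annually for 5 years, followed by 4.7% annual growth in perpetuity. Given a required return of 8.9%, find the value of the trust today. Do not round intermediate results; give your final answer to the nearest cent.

£598739.45

D_1 = 13987.80000
D_2 = 17163.03060
D_3 = 21059.03855
D_4 = 25839.44030
D_5 = 31704.99324
Terminal value at year 5: TV = D_5×(1+g_2)/(r−g_2) = 33195.12793/0.042 = 790360.18871
P_0 = D_1/(1+r)^1 + D_2/(1+r)^2 + D_3/(1+r)^3 + D_4/(1+r)^4 + D_5/(1+r)^5 + TV/(1+r)^5
    = 12844.62810 + 14472.32202 + 16306.28018 + 18372.64075 + 20700.85418 + 516042.72213 = 598739.44736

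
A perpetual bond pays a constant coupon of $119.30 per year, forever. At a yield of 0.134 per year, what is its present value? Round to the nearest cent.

Level perpetuity: PV = C / r = $119.30 / 0.134 = $890.30

$890.30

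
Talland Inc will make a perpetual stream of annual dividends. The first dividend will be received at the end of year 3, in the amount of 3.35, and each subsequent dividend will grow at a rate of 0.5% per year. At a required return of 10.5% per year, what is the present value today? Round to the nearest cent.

27.44

Value at end of year 2: C₁ / (r − g) = 3.35 / (0.105 − 0.005) = 33.5000
Discount to today: PV = 33.5000 / (1 + 0.105)^2 = 33.5000 / 1.221025 = 27.44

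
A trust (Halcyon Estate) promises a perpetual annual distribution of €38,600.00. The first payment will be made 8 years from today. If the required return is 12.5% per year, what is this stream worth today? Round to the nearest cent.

€135397.18

Value at end of year 7: C / r = €38,600.00 / 0.125 = €308,800.0000
Discount to today: PV = €308,800.0000 / (1 + 0.125)^7 = €308,800.0000 / 2.280697 = €135,397.18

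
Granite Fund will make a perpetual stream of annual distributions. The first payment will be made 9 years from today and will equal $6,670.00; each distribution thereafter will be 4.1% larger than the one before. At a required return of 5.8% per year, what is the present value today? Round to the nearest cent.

Value at end of year 8: C₁ / (r − g) = $6,670.00 / (0.058 − 0.041) = $392,352.9412
Discount to today: PV = $392,352.9412 / (1 + 0.058)^8 = $392,352.9412 / 1.569948 = $249,914.57

$249914.57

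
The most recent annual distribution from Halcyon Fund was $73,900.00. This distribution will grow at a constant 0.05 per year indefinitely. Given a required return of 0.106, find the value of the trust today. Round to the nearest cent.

D₁ = D₀ × (1 + g) = $73,900.00 × 1.05 = $77,595.0000
Growing perpetuity: P = D₁ / (r − g) = $77,595.0000 / (0.106 − 0.05) = $1,385,625.00

$1385625.00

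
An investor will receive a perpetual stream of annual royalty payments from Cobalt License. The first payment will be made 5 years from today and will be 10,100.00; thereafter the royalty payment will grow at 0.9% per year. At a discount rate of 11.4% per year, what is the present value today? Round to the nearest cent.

Value at end of year 4: C₁ / (r − g) = 10,100.00 / (0.114 − 0.009) = 96,190.4762
Discount to today: PV = 96,190.4762 / (1 + 0.114)^4 = 96,190.4762 / 1.540071 = 62,458.47

62458.47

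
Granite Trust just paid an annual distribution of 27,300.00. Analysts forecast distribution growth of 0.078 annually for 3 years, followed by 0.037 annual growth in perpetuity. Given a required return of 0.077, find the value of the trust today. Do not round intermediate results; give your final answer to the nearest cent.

791777.97

D_1 = 29429.40000
D_2 = 31724.89320
D_3 = 34199.43487
Terminal value at year 3: TV = D_3×(1+g_2)/(r−g_2) = 35464.81396/0.04 = 886620.34899
P_0 = D_1/(1+r)^1 + D_2/(1+r)^2 + D_3/(1+r)^3 + TV/(1+r)^3
    = 27325.34819 + 27350.71991 + 27376.11520 + 709725.78650 = 791777.96981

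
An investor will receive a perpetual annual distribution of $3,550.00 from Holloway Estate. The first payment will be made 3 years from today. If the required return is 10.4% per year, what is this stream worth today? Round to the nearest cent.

$28006.37

Value at end of year 2: C / r = $3,550.00 / 0.104 = $34,134.6154
Discount to today: PV = $34,134.6154 / (1 + 0.104)^2 = $34,134.6154 / 1.218816 = $28,006.37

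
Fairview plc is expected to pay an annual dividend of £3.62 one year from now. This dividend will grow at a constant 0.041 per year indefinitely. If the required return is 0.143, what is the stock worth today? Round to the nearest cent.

Growing perpetuity: P = D₁ / (r − g) = £3.6200 / (0.143 − 0.041) = £35.49

£35.49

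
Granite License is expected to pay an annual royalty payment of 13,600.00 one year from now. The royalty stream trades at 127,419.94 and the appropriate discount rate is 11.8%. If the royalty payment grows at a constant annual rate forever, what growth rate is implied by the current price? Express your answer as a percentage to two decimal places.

P = D₁/(r−g) ⇒ g = r − D₁/P = 0.118 − 13,600.00/127,419.94 = 0.011266

1.13%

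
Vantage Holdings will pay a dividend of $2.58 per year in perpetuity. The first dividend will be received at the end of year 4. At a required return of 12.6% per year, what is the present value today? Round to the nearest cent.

Value at end of year 3: C / r = $2.58 / 0.126 = $20.4762
Discount to today: PV = $20.4762 / (1 + 0.126)^3 = $20.4762 / 1.427628 = $14.34

$14.34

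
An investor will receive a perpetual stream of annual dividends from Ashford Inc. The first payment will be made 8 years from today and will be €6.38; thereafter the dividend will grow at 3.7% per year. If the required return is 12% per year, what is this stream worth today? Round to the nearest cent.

€34.77

Value at end of year 7: C₁ / (r − g) = €6.38 / (0.12 − 0.037) = €76.8675
Discount to today: PV = €76.8675 / (1 + 0.12)^7 = €76.8675 / 2.210681 = €34.77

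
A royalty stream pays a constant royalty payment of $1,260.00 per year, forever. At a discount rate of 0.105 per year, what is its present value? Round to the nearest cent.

$12000.00

Level perpetuity: PV = C / r = $1,260.00 / 0.105 = $12,000.00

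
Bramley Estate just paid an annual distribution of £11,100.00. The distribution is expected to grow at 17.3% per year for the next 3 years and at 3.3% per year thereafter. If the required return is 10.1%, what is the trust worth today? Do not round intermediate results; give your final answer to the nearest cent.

£241762.02

D_1 = 13020.30000
D_2 = 15272.81190
D_3 = 17915.00836
Terminal value at year 3: TV = D_3×(1+g_2)/(r−g_2) = 18506.20363/0.068 = 272150.05345
P_0 = D_1/(1+r)^1 + D_2/(1+r)^2 + D_3/(1+r)^3 + TV/(1+r)^3
    = 11825.88556 + 12599.24047 + 13423.16900 + 203913.72915 = 241762.02418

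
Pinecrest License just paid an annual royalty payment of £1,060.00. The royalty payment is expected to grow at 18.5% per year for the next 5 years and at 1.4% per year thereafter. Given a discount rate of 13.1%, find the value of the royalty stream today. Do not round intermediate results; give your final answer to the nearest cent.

£17708.67

D_1 = 1256.10000
D_2 = 1488.47850
D_3 = 1763.84702
D_4 = 2090.15872
D_5 = 2476.83809
Terminal value at year 5: TV = D_5×(1+g_2)/(r−g_2) = 2511.51382/0.117 = 21465.93007
P_0 = D_1/(1+r)^1 + D_2/(1+r)^2 + D_3/(1+r)^3 + D_4/(1+r)^4 + D_5/(1+r)^5 + TV/(1+r)^5
    = 1110.61008 + 1163.63656 + 1219.19480 + 1277.40569 + 1338.39588 + 11599.43099 = 17708.67401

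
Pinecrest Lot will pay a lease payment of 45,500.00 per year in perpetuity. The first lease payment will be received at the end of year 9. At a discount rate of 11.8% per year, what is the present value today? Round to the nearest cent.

157977.40

Value at end of year 8: C / r = 45,500.00 / 0.118 = 385,593.2203
Discount to today: PV = 385,593.2203 / (1 + 0.118)^8 = 385,593.2203 / 2.440813 = 157,977.40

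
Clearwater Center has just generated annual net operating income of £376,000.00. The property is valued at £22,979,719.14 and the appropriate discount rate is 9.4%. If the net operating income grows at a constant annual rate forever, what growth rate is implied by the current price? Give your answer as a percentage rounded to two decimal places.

7.64%

P = D₀(1+g)/(r−g) ⇒ P(r−g) = D₀(1+g) ⇒ g(P+D₀) = P·r − D₀
g = (P·r − D₀)/(P + D₀) = (£22,979,719.14×0.094 − £376,000.00) / (£22,979,719.14 + £376,000.00) = 0.076388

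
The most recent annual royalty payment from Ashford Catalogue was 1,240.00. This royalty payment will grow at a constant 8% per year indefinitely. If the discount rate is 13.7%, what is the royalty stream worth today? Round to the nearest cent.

D₁ = D₀ × (1 + g) = 1,240.00 × 1.08 = 1,339.2000
Growing perpetuity: P = D₁ / (r − g) = 1,339.2000 / (0.137 − 0.08) = 23,494.74

23494.74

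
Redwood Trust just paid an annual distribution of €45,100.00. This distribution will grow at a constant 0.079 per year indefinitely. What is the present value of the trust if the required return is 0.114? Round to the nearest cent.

D₁ = D₀ × (1 + g) = €45,100.00 × 1.079 = €48,662.9000
Growing perpetuity: P = D₁ / (r − g) = €48,662.9000 / (0.114 − 0.079) = €1,390,368.57

€1390368.57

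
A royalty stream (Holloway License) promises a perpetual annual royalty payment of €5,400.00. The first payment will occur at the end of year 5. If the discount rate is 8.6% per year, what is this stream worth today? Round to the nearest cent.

€45141.50

Value at end of year 4: C / r = €5,400.00 / 0.086 = €62,790.6977
Discount to today: PV = €62,790.6977 / (1 + 0.086)^4 = €62,790.6977 / 1.390975 = €45,141.50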